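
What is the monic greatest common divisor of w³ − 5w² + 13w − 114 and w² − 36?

By polynomial division,
  w³ − 5w² + 13w − 114 = (w − 5)(w² − 36) + (49w − 294)
  w² − 36 = ((1/49)w + 6/49)(49w − 294) + (0)
Last nonzero remainder: 49w − 294. Dividing through by 49 gives the monic gcd w − 6.

w − 6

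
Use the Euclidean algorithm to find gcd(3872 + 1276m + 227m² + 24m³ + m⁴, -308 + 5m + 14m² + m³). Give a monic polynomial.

11 + m

Apply the Euclidean algorithm:
  m⁴ + 24m³ + 227m² + 1276m + 3872 = (m + 10)(m³ + 14m² + 5m - 308) + (82m² + 1534m + 6952)
  m³ + 14m² + 5m - 308 = ((1/82)m - 193/3362)(82m² + 1534m + 6952) + ((13920/1681)m + 153120/1681)
  82m² + 1534m + 6952 = ((68921/6960)m + 132799/1740)((13920/1681)m + 153120/1681) + (0)
Last nonzero remainder: (13920/1681)m + 153120/1681. Dividing through by 13920/1681 gives the monic gcd m + 11.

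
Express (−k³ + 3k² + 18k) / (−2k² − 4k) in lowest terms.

Euclidean algorithm in ℚ[k]:
  −k³ + 3k² + 18k = ((1/2)k − 5/2)(−2k² − 4k) + (8k)
  −2k² − 4k = (−(1/4)k − 1/2)(8k) + (0)
Last nonzero remainder: 8k. Dividing through by 8 gives the monic gcd k.
Cancel k from numerator and denominator to get the reduced form.

(k² − 3k − 18)/(2k + 4)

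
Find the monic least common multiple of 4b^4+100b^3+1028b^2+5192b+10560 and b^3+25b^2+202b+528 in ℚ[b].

b^5+36b^4+532b^3+4125b^2+16918b+29040

By polynomial division,
  4b^4+100b^3+1028b^2+5192b+10560 = (4b)(b^3+25b^2+202b+528) + (220b^2+3080b+10560)
  b^3+25b^2+202b+528 = ((1/220)b+1/20)(220b^2+3080b+10560) + (0)
Last nonzero remainder: 220b^2+3080b+10560. Dividing through by 220 gives the monic gcd b^2+14b+48.
Then lcm(f, g) = f·g / gcd(f, g); expanding and making the result monic gives the answer.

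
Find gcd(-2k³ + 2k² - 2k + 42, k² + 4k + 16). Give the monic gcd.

1

Apply the Euclidean algorithm:
  -2k³ + 2k² - 2k + 42 = (-2k + 10)(k² + 4k + 16) + (-10k - 118)
  k² + 4k + 16 = (-(1/10)k + 39/50)(-10k - 118) + (2701/25)
  -10k - 118 = (-(250/2701)k - 2950/2701)(2701/25) + (0)
The last nonzero remainder is the constant 2701/25, so the polynomials are coprime and gcd = 1.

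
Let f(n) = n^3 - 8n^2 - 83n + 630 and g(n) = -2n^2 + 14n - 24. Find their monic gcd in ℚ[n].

By polynomial division,
  n^3 - 8n^2 - 83n + 630 = (-(1/2)n + 1/2)(-2n^2 + 14n - 24) + (-102n + 642)
  -2n^2 + 14n - 24 = ((1/51)n - 4/289)(-102n + 642) + (-4368/289)
  -102n + 642 = ((4913/728)n - 30923/728)(-4368/289) + (0)
The last nonzero remainder is the constant -4368/289, so the polynomials are coprime and gcd = 1.

1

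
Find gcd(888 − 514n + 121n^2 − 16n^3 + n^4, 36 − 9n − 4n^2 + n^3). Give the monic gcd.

−4 + n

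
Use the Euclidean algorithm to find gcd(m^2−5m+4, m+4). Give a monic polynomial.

1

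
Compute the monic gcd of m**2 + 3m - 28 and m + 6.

Repeated division with remainder:
  m**2 + 3m - 28 = (m - 3)(m + 6) + (-10)
  m + 6 = (-(1/10)m - 3/5)(-10) + (0)
The last nonzero remainder is the constant -10, so the polynomials are coprime and gcd = 1.

1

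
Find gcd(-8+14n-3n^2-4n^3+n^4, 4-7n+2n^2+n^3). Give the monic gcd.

1-2n+n^2

Apply the Euclidean algorithm:
  n^4-4n^3-3n^2+14n-8 = (n-6)(n^3+2n^2-7n+4) + (16n^2-32n+16)
  n^3+2n^2-7n+4 = ((1/16)n+1/4)(16n^2-32n+16) + (0)
Last nonzero remainder: 16n^2-32n+16. Dividing through by 16 gives the monic gcd n^2-2n+1.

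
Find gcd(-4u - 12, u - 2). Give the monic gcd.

1

By polynomial division,
  -4u - 12 = (-4)(u - 2) + (-20)
  u - 2 = (-(1/20)u + 1/10)(-20) + (0)
The last nonzero remainder is the constant -20, so the polynomials are coprime and gcd = 1.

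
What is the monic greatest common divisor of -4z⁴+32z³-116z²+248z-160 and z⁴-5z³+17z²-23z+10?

z³-4z²+13z-10

Euclidean algorithm in ℚ[z]:
  -4z⁴+32z³-116z²+248z-160 = (-4)(z⁴-5z³+17z²-23z+10) + (12z³-48z²+156z-120)
  z⁴-5z³+17z²-23z+10 = ((1/12)z-1/12)(12z³-48z²+156z-120) + (0)
Last nonzero remainder: 12z³-48z²+156z-120. Dividing through by 12 gives the monic gcd z³-4z²+13z-10.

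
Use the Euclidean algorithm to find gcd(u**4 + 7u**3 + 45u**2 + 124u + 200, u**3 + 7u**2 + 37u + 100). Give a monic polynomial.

u**2 + 3u + 25

Apply the Euclidean algorithm:
  u**4 + 7u**3 + 45u**2 + 124u + 200 = (u)(u**3 + 7u**2 + 37u + 100) + (8u**2 + 24u + 200)
  u**3 + 7u**2 + 37u + 100 = ((1/8)u + 1/2)(8u**2 + 24u + 200) + (0)
Last nonzero remainder: 8u**2 + 24u + 200. Dividing through by 8 gives the monic gcd u**2 + 3u + 25.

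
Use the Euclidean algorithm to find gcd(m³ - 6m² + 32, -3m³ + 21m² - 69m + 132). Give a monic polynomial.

m - 4

Repeated division with remainder:
  m³ - 6m² + 32 = (-1/3)(-3m³ + 21m² - 69m + 132) + (m² - 23m + 76)
  -3m³ + 21m² - 69m + 132 = (-3m - 48)(m² - 23m + 76) + (-945m + 3780)
  m² - 23m + 76 = (-(1/945)m + 19/945)(-945m + 3780) + (0)
Last nonzero remainder: -945m + 3780. Dividing through by -945 gives the monic gcd m - 4.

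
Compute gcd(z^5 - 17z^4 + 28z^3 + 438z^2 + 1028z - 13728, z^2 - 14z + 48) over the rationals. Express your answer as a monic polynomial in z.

z^2 - 14z + 48

Euclidean algorithm in ℚ[z]:
  z^5 - 17z^4 + 28z^3 + 438z^2 + 1028z - 13728 = (z^3 - 3z^2 - 62z - 286)(z^2 - 14z + 48) + (0)
The last nonzero remainder z^2 - 14z + 48 is already monic.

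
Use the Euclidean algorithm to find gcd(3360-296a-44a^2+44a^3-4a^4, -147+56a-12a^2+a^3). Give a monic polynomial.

21-5a+a^2

Euclidean algorithm in ℚ[a]:
  -4a^4+44a^3-44a^2-296a+3360 = (-4a-4)(a^3-12a^2+56a-147) + (132a^2-660a+2772)
  a^3-12a^2+56a-147 = ((1/132)a-7/132)(132a^2-660a+2772) + (0)
Last nonzero remainder: 132a^2-660a+2772. Dividing through by 132 gives the monic gcd a^2-5a+21.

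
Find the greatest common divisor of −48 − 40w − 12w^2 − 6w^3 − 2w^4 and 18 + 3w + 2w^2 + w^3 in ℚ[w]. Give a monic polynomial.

Apply the Euclidean algorithm:
  −2w^4 − 6w^3 − 12w^2 − 40w − 48 = (−2w − 2)(w^3 + 2w^2 + 3w + 18) + (−2w^2 + 2w − 12)
  w^3 + 2w^2 + 3w + 18 = (−(1/2)w − 3/2)(−2w^2 + 2w − 12) + (0)
Last nonzero remainder: −2w^2 + 2w − 12. Dividing through by −2 gives the monic gcd w^2 − w + 6.

6 − w + w^2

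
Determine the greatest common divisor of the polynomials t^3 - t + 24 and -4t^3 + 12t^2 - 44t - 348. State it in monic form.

t + 3

By polynomial division,
  t^3 - t + 24 = (-1/4)(-4t^3 + 12t^2 - 44t - 348) + (3t^2 - 12t - 63)
  -4t^3 + 12t^2 - 44t - 348 = (-(4/3)t - 4/3)(3t^2 - 12t - 63) + (-144t - 432)
  3t^2 - 12t - 63 = (-(1/48)t + 7/48)(-144t - 432) + (0)
Last nonzero remainder: -144t - 432. Dividing through by -144 gives the monic gcd t + 3.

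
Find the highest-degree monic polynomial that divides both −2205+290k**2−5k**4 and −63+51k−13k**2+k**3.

Euclidean algorithm in ℚ[k]:
  −5k**4+290k**2−2205 = (−5k−65)(k**3−13k**2+51k−63) + (−300k**2+3000k−6300)
  k**3−13k**2+51k−63 = (−(1/300)k+1/100)(−300k**2+3000k−6300) + (0)
Last nonzero remainder: −300k**2+3000k−6300. Dividing through by −300 gives the monic gcd k**2−10k+21.

21−10k+k**2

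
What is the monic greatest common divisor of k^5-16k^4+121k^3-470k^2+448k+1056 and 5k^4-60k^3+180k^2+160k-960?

By polynomial division,
  k^5-16k^4+121k^3-470k^2+448k+1056 = ((1/5)k-4/5)(5k^4-60k^3+180k^2+160k-960) + (37k^3-358k^2+768k+288)
  5k^4-60k^3+180k^2+160k-960 = ((5/37)k-430/1369)(37k^3-358k^2+768k+288) + (-(49600/1369)k^2+(496000/1369)k-1190400/1369)
  37k^3-358k^2+768k+288 = (-(50653/49600)k-4107/12400)(-(49600/1369)k^2+(496000/1369)k-1190400/1369) + (0)
Last nonzero remainder: -(49600/1369)k^2+(496000/1369)k-1190400/1369. Dividing through by -49600/1369 gives the monic gcd k^2-10k+24.

k^2-10k+24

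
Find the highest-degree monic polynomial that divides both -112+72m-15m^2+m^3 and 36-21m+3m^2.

Apply the Euclidean algorithm:
  m^3-15m^2+72m-112 = ((1/3)m-8/3)(3m^2-21m+36) + (4m-16)
  3m^2-21m+36 = ((3/4)m-9/4)(4m-16) + (0)
Last nonzero remainder: 4m-16. Dividing through by 4 gives the monic gcd m-4.

-4+m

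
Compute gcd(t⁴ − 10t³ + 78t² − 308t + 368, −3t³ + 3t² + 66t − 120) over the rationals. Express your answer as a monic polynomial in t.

Apply the Euclidean algorithm:
  t⁴ − 10t³ + 78t² − 308t + 368 = (−(1/3)t + 3)(−3t³ + 3t² + 66t − 120) + (91t² − 546t + 728)
  −3t³ + 3t² + 66t − 120 = (−(3/91)t − 15/91)(91t² − 546t + 728) + (0)
Last nonzero remainder: 91t² − 546t + 728. Dividing through by 91 gives the monic gcd t² − 6t + 8.

t² − 6t + 8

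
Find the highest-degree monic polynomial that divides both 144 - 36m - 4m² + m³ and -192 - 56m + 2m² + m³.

6 + m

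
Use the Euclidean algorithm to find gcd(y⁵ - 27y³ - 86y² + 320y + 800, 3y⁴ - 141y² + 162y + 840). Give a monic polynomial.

y³ - 7y² + 2y + 40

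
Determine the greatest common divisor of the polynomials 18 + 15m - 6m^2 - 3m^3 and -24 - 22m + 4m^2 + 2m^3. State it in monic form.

1 + m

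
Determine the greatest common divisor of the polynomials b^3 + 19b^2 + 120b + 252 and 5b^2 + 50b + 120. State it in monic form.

Euclidean algorithm in ℚ[b]:
  b^3 + 19b^2 + 120b + 252 = ((1/5)b + 9/5)(5b^2 + 50b + 120) + (6b + 36)
  5b^2 + 50b + 120 = ((5/6)b + 10/3)(6b + 36) + (0)
Last nonzero remainder: 6b + 36. Dividing through by 6 gives the monic gcd b + 6.

b + 6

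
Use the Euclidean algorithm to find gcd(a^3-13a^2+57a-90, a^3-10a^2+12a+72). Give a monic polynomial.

a-6

Euclidean algorithm in ℚ[a]:
  a^3-13a^2+57a-90 = (a^3-10a^2+12a+72) + (-3a^2+45a-162)
  a^3-10a^2+12a+72 = (-(1/3)a-5/3)(-3a^2+45a-162) + (33a-198)
  -3a^2+45a-162 = (-(1/11)a+9/11)(33a-198) + (0)
Last nonzero remainder: 33a-198. Dividing through by 33 gives the monic gcd a-6.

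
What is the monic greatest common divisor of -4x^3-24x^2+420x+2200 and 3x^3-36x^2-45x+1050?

x^2-5x-50

Repeated division with remainder:
  -4x^3-24x^2+420x+2200 = (-4/3)(3x^3-36x^2-45x+1050) + (-72x^2+360x+3600)
  3x^3-36x^2-45x+1050 = (-(1/24)x+7/24)(-72x^2+360x+3600) + (0)
Last nonzero remainder: -72x^2+360x+3600. Dividing through by -72 gives the monic gcd x^2-5x-50.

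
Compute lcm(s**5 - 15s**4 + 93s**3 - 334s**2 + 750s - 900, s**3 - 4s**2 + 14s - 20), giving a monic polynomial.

s**6 - 17s**5 + 123s**4 - 520s**3 + 1418s**2 - 2400s + 1800

Apply the Euclidean algorithm:
  s**5 - 15s**4 + 93s**3 - 334s**2 + 750s - 900 = (s**2 - 11s + 35)(s**3 - 4s**2 + 14s - 20) + (-20s**2 + 40s - 200)
  s**3 - 4s**2 + 14s - 20 = (-(1/20)s + 1/10)(-20s**2 + 40s - 200) + (0)
Last nonzero remainder: -20s**2 + 40s - 200. Dividing through by -20 gives the monic gcd s**2 - 2s + 10.
Then lcm(f, g) = f·g / gcd(f, g); expanding and making the result monic gives the answer.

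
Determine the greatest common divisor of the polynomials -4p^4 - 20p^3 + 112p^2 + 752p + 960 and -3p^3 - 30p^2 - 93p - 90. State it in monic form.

p^2 + 7p + 10

Repeated division with remainder:
  -4p^4 - 20p^3 + 112p^2 + 752p + 960 = ((4/3)p - 20/3)(-3p^3 - 30p^2 - 93p - 90) + (36p^2 + 252p + 360)
  -3p^3 - 30p^2 - 93p - 90 = (-(1/12)p - 1/4)(36p^2 + 252p + 360) + (0)
Last nonzero remainder: 36p^2 + 252p + 360. Dividing through by 36 gives the monic gcd p^2 + 7p + 10.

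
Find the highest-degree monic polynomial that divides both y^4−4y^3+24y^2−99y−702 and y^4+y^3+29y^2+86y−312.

Euclidean algorithm in ℚ[y]:
  y^4−4y^3+24y^2−99y−702 = (y^4+y^3+29y^2+86y−312) + (−5y^3−5y^2−185y−390)
  y^4+y^3+29y^2+86y−312 = (−(1/5)y)(−5y^3−5y^2−185y−390) + (−8y^2+8y−312)
  −5y^3−5y^2−185y−390 = ((5/8)y+5/4)(−8y^2+8y−312) + (0)
Last nonzero remainder: −8y^2+8y−312. Dividing through by −8 gives the monic gcd y^2−y+39.

y^2−y+39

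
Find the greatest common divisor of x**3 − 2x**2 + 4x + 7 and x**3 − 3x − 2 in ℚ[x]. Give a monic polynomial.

x + 1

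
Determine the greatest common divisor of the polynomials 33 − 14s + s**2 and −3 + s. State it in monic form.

−3 + s

Repeated division with remainder:
  s**2 − 14s + 33 = (s − 11)(s − 3) + (0)
The last nonzero remainder s − 3 is already monic.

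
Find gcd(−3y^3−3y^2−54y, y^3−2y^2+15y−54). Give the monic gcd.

y^2+y+18

Repeated division with remainder:
  −3y^3−3y^2−54y = (−3)(y^3−2y^2+15y−54) + (−9y^2−9y−162)
  y^3−2y^2+15y−54 = (−(1/9)y+1/3)(−9y^2−9y−162) + (0)
Last nonzero remainder: −9y^2−9y−162. Dividing through by −9 gives the monic gcd y^2+y+18.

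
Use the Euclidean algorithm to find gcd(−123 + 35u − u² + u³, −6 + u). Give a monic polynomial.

1

Apply the Euclidean algorithm:
  u³ − u² + 35u − 123 = (u² + 5u + 65)(u − 6) + (267)
  u − 6 = ((1/267)u − 2/89)(267) + (0)
The last nonzero remainder is the constant 267, so the polynomials are coprime and gcd = 1.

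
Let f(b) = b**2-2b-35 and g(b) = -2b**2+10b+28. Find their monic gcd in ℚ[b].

b-7

Euclidean algorithm in ℚ[b]:
  b**2-2b-35 = (-1/2)(-2b**2+10b+28) + (3b-21)
  -2b**2+10b+28 = (-(2/3)b-4/3)(3b-21) + (0)
Last nonzero remainder: 3b-21. Dividing through by 3 gives the monic gcd b-7.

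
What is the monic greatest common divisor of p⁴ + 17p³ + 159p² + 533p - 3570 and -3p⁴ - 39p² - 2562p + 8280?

Euclidean algorithm in ℚ[p]:
  p⁴ + 17p³ + 159p² + 533p - 3570 = (-1/3)(-3p⁴ - 39p² - 2562p + 8280) + (17p³ + 146p² - 321p - 810)
  -3p⁴ - 39p² - 2562p + 8280 = (-(3/17)p + 438/289)(17p³ + 146p² - 321p - 810) + (-(91590/289)p² - (641130/289)p + 2747700/289)
  17p³ + 146p² - 321p - 810 = (-(4913/91590)p - 2601/30530)(-(91590/289)p² - (641130/289)p + 2747700/289) + (0)
Last nonzero remainder: -(91590/289)p² - (641130/289)p + 2747700/289. Dividing through by -91590/289 gives the monic gcd p² + 7p - 30.

p² + 7p - 30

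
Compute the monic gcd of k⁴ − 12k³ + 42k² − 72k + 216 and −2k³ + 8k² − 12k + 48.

k² + 6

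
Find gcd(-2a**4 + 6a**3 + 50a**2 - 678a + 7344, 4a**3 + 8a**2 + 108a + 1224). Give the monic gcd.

By polynomial division,
  -2a**4 + 6a**3 + 50a**2 - 678a + 7344 = (-(1/2)a + 5/2)(4a**3 + 8a**2 + 108a + 1224) + (84a**2 - 336a + 4284)
  4a**3 + 8a**2 + 108a + 1224 = ((1/21)a + 2/7)(84a**2 - 336a + 4284) + (0)
Last nonzero remainder: 84a**2 - 336a + 4284. Dividing through by 84 gives the monic gcd a**2 - 4a + 51.

a**2 - 4a + 51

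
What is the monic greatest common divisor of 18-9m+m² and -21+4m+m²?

By polynomial division,
  m²-9m+18 = (m²+4m-21) + (-13m+39)
  m²+4m-21 = (-(1/13)m-7/13)(-13m+39) + (0)
Last nonzero remainder: -13m+39. Dividing through by -13 gives the monic gcd m-3.

-3+m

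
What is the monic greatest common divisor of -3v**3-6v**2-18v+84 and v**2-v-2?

v-2

Apply the Euclidean algorithm:
  -3v**3-6v**2-18v+84 = (-3v-9)(v**2-v-2) + (-33v+66)
  v**2-v-2 = (-(1/33)v-1/33)(-33v+66) + (0)
Last nonzero remainder: -33v+66. Dividing through by -33 gives the monic gcd v-2.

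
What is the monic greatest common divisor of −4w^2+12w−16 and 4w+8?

By polynomial division,
  −4w^2+12w−16 = (−w+5)(4w+8) + (−56)
  4w+8 = (−(1/14)w−1/7)(−56) + (0)
The last nonzero remainder is the constant −56, so the polynomials are coprime and gcd = 1.

1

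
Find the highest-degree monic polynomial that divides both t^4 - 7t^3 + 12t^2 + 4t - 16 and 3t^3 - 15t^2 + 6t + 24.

t^3 - 5t^2 + 2t + 8

Apply the Euclidean algorithm:
  t^4 - 7t^3 + 12t^2 + 4t - 16 = ((1/3)t - 2/3)(3t^3 - 15t^2 + 6t + 24) + (0)
Last nonzero remainder: 3t^3 - 15t^2 + 6t + 24. Dividing through by 3 gives the monic gcd t^3 - 5t^2 + 2t + 8.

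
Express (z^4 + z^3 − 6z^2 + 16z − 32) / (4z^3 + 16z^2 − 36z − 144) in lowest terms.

Repeated division with remainder:
  z^4 + z^3 − 6z^2 + 16z − 32 = ((1/4)z − 3/4)(4z^3 + 16z^2 − 36z − 144) + (15z^2 + 25z − 140)
  4z^3 + 16z^2 − 36z − 144 = ((4/15)z + 28/45)(15z^2 + 25z − 140) + (−(128/9)z − 512/9)
  15z^2 + 25z − 140 = (−(135/128)z + 315/128)(−(128/9)z − 512/9) + (0)
Last nonzero remainder: −(128/9)z − 512/9. Dividing through by −128/9 gives the monic gcd z + 4.
Cancel z + 4 from numerator and denominator to get the reduced form.

(z^3 − 3z^2 + 6z − 8)/(4z^2 − 36)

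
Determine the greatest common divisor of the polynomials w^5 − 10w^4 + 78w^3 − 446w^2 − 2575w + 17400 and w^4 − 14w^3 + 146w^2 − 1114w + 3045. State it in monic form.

Apply the Euclidean algorithm:
  w^5 − 10w^4 + 78w^3 − 446w^2 − 2575w + 17400 = (w + 4)(w^4 − 14w^3 + 146w^2 − 1114w + 3045) + (−12w^3 + 84w^2 − 1164w + 5220)
  w^4 − 14w^3 + 146w^2 − 1114w + 3045 = (−(1/12)w + 7/12)(−12w^3 + 84w^2 − 1164w + 5220) + (0)
Last nonzero remainder: −12w^3 + 84w^2 − 1164w + 5220. Dividing through by −12 gives the monic gcd w^3 − 7w^2 + 97w − 435.

w^3 − 7w^2 + 97w − 435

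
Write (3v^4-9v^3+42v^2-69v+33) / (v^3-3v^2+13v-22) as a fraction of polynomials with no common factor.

(3v^2-6v+3)/(v-2)

Euclidean algorithm in ℚ[v]:
  3v^4-9v^3+42v^2-69v+33 = (3v)(v^3-3v^2+13v-22) + (3v^2-3v+33)
  v^3-3v^2+13v-22 = ((1/3)v-2/3)(3v^2-3v+33) + (0)
Last nonzero remainder: 3v^2-3v+33. Dividing through by 3 gives the monic gcd v^2-v+11.
Cancel v^2-v+11 from numerator and denominator to get the reduced form.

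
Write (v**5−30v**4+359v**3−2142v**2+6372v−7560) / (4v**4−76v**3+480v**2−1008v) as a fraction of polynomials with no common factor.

Apply the Euclidean algorithm:
  v**5−30v**4+359v**3−2142v**2+6372v−7560 = ((1/4)v−11/4)(4v**4−76v**3+480v**2−1008v) + (30v**3−570v**2+3600v−7560)
  4v**4−76v**3+480v**2−1008v = ((2/15)v)(30v**3−570v**2+3600v−7560) + (0)
Last nonzero remainder: 30v**3−570v**2+3600v−7560. Dividing through by 30 gives the monic gcd v**3−19v**2+120v−252.
Cancel v**3−19v**2+120v−252 from numerator and denominator to get the reduced form.

(v**2−11v+30)/(4v)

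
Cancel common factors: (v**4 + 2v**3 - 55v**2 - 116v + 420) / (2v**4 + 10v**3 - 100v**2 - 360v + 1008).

(v**2 - 2v - 35)/(2v**2 + 2v - 84)

Euclidean algorithm in ℚ[v]:
  v**4 + 2v**3 - 55v**2 - 116v + 420 = (1/2)(2v**4 + 10v**3 - 100v**2 - 360v + 1008) + (-3v**3 - 5v**2 + 64v - 84)
  2v**4 + 10v**3 - 100v**2 - 360v + 1008 = (-(2/3)v - 20/9)(-3v**3 - 5v**2 + 64v - 84) + (-(616/9)v**2 - (2464/9)v + 2464/3)
  -3v**3 - 5v**2 + 64v - 84 = ((27/616)v - 9/88)(-(616/9)v**2 - (2464/9)v + 2464/3) + (0)
Last nonzero remainder: -(616/9)v**2 - (2464/9)v + 2464/3. Dividing through by -616/9 gives the monic gcd v**2 + 4v - 12.
Cancel v**2 + 4v - 12 from numerator and denominator to get the reduced form.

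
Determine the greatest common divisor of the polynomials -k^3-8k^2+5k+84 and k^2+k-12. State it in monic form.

k^2+k-12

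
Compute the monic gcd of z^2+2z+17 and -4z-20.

1

Euclidean algorithm in ℚ[z]:
  z^2+2z+17 = (-(1/4)z+3/4)(-4z-20) + (32)
  -4z-20 = (-(1/8)z-5/8)(32) + (0)
The last nonzero remainder is the constant 32, so the polynomials are coprime and gcd = 1.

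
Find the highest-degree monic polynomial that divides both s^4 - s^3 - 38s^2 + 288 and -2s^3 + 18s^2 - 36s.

Repeated division with remainder:
  s^4 - s^3 - 38s^2 + 288 = (-(1/2)s - 4)(-2s^3 + 18s^2 - 36s) + (16s^2 - 144s + 288)
  -2s^3 + 18s^2 - 36s = (-(1/8)s)(16s^2 - 144s + 288) + (0)
Last nonzero remainder: 16s^2 - 144s + 288. Dividing through by 16 gives the monic gcd s^2 - 9s + 18.

s^2 - 9s + 18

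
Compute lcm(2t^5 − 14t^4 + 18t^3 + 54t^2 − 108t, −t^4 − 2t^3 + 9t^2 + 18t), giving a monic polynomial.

t^6 − 4t^5 − 12t^4 + 54t^3 + 27t^2 − 162t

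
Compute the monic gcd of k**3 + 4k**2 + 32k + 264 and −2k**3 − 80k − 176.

By polynomial division,
  k**3 + 4k**2 + 32k + 264 = (−1/2)(−2k**3 − 80k − 176) + (4k**2 − 8k + 176)
  −2k**3 − 80k − 176 = (−(1/2)k − 1)(4k**2 − 8k + 176) + (0)
Last nonzero remainder: 4k**2 − 8k + 176. Dividing through by 4 gives the monic gcd k**2 − 2k + 44.

k**2 − 2k + 44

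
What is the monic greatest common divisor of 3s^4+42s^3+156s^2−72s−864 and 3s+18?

s+6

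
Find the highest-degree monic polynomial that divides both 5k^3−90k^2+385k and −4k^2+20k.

k

Euclidean algorithm in ℚ[k]:
  5k^3−90k^2+385k = (−(5/4)k+65/4)(−4k^2+20k) + (60k)
  −4k^2+20k = (−(1/15)k+1/3)(60k) + (0)
Last nonzero remainder: 60k. Dividing through by 60 gives the monic gcd k.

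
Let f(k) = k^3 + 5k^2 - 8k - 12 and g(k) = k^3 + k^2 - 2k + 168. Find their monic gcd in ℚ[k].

k + 6

Repeated division with remainder:
  k^3 + 5k^2 - 8k - 12 = (k^3 + k^2 - 2k + 168) + (4k^2 - 6k - 180)
  k^3 + k^2 - 2k + 168 = ((1/4)k + 5/8)(4k^2 - 6k - 180) + ((187/4)k + 561/2)
  4k^2 - 6k - 180 = ((16/187)k - 120/187)((187/4)k + 561/2) + (0)
Last nonzero remainder: (187/4)k + 561/2. Dividing through by 187/4 gives the monic gcd k + 6.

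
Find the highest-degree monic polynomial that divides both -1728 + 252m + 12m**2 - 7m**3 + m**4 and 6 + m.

6 + m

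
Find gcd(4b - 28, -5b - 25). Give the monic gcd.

1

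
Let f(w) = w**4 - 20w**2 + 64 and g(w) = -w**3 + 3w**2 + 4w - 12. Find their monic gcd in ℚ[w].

By polynomial division,
  w**4 - 20w**2 + 64 = (-w - 3)(-w**3 + 3w**2 + 4w - 12) + (-7w**2 + 28)
  -w**3 + 3w**2 + 4w - 12 = ((1/7)w - 3/7)(-7w**2 + 28) + (0)
Last nonzero remainder: -7w**2 + 28. Dividing through by -7 gives the monic gcd w**2 - 4.

w**2 - 4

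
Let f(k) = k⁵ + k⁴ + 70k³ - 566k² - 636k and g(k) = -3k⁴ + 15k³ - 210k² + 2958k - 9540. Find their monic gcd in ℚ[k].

k³ + 70k - 636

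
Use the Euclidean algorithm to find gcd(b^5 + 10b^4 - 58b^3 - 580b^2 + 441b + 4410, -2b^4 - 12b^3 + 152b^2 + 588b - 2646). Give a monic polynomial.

b^3 - 3b^2 - 49b + 147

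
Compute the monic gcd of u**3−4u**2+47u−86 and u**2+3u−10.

u−2

Repeated division with remainder:
  u**3−4u**2+47u−86 = (u−7)(u**2+3u−10) + (78u−156)
  u**2+3u−10 = ((1/78)u+5/78)(78u−156) + (0)
Last nonzero remainder: 78u−156. Dividing through by 78 gives the monic gcd u−2.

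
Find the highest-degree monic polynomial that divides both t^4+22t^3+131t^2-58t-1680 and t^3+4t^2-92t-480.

Repeated division with remainder:
  t^4+22t^3+131t^2-58t-1680 = (t+18)(t^3+4t^2-92t-480) + (151t^2+2078t+6960)
  t^3+4t^2-92t-480 = ((1/151)t-1474/22801)(151t^2+2078t+6960) + (-(85680/22801)t-685440/22801)
  151t^2+2078t+6960 = (-(3442951/85680)t-661229/2856)(-(85680/22801)t-685440/22801) + (0)
Last nonzero remainder: -(85680/22801)t-685440/22801. Dividing through by -85680/22801 gives the monic gcd t+8.

t+8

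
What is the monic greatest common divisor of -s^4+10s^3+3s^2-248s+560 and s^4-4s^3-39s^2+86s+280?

Repeated division with remainder:
  -s^4+10s^3+3s^2-248s+560 = (-1)(s^4-4s^3-39s^2+86s+280) + (6s^3-36s^2-162s+840)
  s^4-4s^3-39s^2+86s+280 = ((1/6)s+1/3)(6s^3-36s^2-162s+840) + (0)
Last nonzero remainder: 6s^3-36s^2-162s+840. Dividing through by 6 gives the monic gcd s^3-6s^2-27s+140.

s^3-6s^2-27s+140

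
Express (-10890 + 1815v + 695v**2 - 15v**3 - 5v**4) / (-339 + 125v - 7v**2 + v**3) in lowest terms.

Euclidean algorithm in ℚ[v]:
  -5v**4 - 15v**3 + 695v**2 + 1815v - 10890 = (-5v - 50)(v**3 - 7v**2 + 125v - 339) + (970v**2 + 6370v - 27840)
  v**3 - 7v**2 + 125v - 339 = ((1/970)v - 658/47045)(970v**2 + 6370v - 27840) + ((2284465/9409)v - 6853395/9409)
  970v**2 + 6370v - 27840 = ((1825346/456893)v + 17463104/456893)((2284465/9409)v - 6853395/9409) + (0)
Last nonzero remainder: (2284465/9409)v - 6853395/9409. Dividing through by 2284465/9409 gives the monic gcd v - 3.
Cancel v - 3 from numerator and denominator to get the reduced form.

(3630 + 605v - 30v**2 - 5v**3)/(113 - 4v + v**2)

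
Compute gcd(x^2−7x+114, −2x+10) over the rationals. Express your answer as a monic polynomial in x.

By polynomial division,
  x^2−7x+114 = (−(1/2)x+1)(−2x+10) + (104)
  −2x+10 = (−(1/52)x+5/52)(104) + (0)
The last nonzero remainder is the constant 104, so the polynomials are coprime and gcd = 1.

1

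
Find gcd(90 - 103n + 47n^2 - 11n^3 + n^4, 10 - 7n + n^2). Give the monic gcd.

Apply the Euclidean algorithm:
  n^4 - 11n^3 + 47n^2 - 103n + 90 = (n^2 - 4n + 9)(n^2 - 7n + 10) + (0)
The last nonzero remainder n^2 - 7n + 10 is already monic.

10 - 7n + n^2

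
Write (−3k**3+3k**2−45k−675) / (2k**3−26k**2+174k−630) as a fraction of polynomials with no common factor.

(−3k−15)/(2k−14)

By polynomial division,
  −3k**3+3k**2−45k−675 = (−3/2)(2k**3−26k**2+174k−630) + (−36k**2+216k−1620)
  2k**3−26k**2+174k−630 = (−(1/18)k+7/18)(−36k**2+216k−1620) + (0)
Last nonzero remainder: −36k**2+216k−1620. Dividing through by −36 gives the monic gcd k**2−6k+45.
Cancel k**2−6k+45 from numerator and denominator to get the reduced form.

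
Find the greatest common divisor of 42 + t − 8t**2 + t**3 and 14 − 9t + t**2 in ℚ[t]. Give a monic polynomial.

−7 + t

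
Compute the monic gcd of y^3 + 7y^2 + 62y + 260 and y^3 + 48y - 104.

y^2 + 2y + 52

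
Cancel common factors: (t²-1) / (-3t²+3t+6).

(-t+1)/(3t-6)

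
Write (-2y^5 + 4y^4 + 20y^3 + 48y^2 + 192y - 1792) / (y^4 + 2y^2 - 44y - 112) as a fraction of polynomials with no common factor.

(-2y^2 + 32)/(y + 2)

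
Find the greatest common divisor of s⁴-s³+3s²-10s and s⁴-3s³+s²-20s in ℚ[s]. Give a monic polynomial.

By polynomial division,
  s⁴-s³+3s²-10s = (s⁴-3s³+s²-20s) + (2s³+2s²+10s)
  s⁴-3s³+s²-20s = ((1/2)s-2)(2s³+2s²+10s) + (0)
Last nonzero remainder: 2s³+2s²+10s. Dividing through by 2 gives the monic gcd s³+s²+5s.

s³+s²+5s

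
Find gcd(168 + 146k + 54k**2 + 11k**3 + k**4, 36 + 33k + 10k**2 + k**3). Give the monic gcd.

12 + 7k + k**2

Repeated division with remainder:
  k**4 + 11k**3 + 54k**2 + 146k + 168 = (k + 1)(k**3 + 10k**2 + 33k + 36) + (11k**2 + 77k + 132)
  k**3 + 10k**2 + 33k + 36 = ((1/11)k + 3/11)(11k**2 + 77k + 132) + (0)
Last nonzero remainder: 11k**2 + 77k + 132. Dividing through by 11 gives the monic gcd k**2 + 7k + 12.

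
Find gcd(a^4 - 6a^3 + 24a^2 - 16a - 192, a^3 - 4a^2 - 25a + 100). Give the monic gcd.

a - 4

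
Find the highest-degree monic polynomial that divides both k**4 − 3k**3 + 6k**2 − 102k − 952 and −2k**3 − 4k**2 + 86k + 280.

Euclidean algorithm in ℚ[k]:
  k**4 − 3k**3 + 6k**2 − 102k − 952 = (−(1/2)k + 5/2)(−2k**3 − 4k**2 + 86k + 280) + (59k**2 − 177k − 1652)
  −2k**3 − 4k**2 + 86k + 280 = (−(2/59)k − 10/59)(59k**2 − 177k − 1652) + (0)
Last nonzero remainder: 59k**2 − 177k − 1652. Dividing through by 59 gives the monic gcd k**2 − 3k − 28.

k**2 − 3k − 28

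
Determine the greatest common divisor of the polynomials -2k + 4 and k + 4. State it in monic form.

1

Euclidean algorithm in ℚ[k]:
  -2k + 4 = (-2)(k + 4) + (12)
  k + 4 = ((1/12)k + 1/3)(12) + (0)
The last nonzero remainder is the constant 12, so the polynomials are coprime and gcd = 1.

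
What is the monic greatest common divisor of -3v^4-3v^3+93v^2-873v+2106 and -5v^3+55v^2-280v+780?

v^2-5v+26

Euclidean algorithm in ℚ[v]:
  -3v^4-3v^3+93v^2-873v+2106 = ((3/5)v+36/5)(-5v^3+55v^2-280v+780) + (-135v^2+675v-3510)
  -5v^3+55v^2-280v+780 = ((1/27)v-2/9)(-135v^2+675v-3510) + (0)
Last nonzero remainder: -135v^2+675v-3510. Dividing through by -135 gives the monic gcd v^2-5v+26.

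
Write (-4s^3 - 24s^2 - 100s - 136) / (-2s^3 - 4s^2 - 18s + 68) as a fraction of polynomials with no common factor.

(2s + 4)/(s - 2)

Euclidean algorithm in ℚ[s]:
  -4s^3 - 24s^2 - 100s - 136 = (2)(-2s^3 - 4s^2 - 18s + 68) + (-16s^2 - 64s - 272)
  -2s^3 - 4s^2 - 18s + 68 = ((1/8)s - 1/4)(-16s^2 - 64s - 272) + (0)
Last nonzero remainder: -16s^2 - 64s - 272. Dividing through by -16 gives the monic gcd s^2 + 4s + 17.
Cancel s^2 + 4s + 17 from numerator and denominator to get the reduced form.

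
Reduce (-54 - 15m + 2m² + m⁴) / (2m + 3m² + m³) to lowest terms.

(-27 + 6m - 2m² + m³)/(m + m²)

Euclidean algorithm in ℚ[m]:
  m⁴ + 2m² - 15m - 54 = (m - 3)(m³ + 3m² + 2m) + (9m² - 9m - 54)
  m³ + 3m² + 2m = ((1/9)m + 4/9)(9m² - 9m - 54) + (12m + 24)
  9m² - 9m - 54 = ((3/4)m - 9/4)(12m + 24) + (0)
Last nonzero remainder: 12m + 24. Dividing through by 12 gives the monic gcd m + 2.
Cancel m + 2 from numerator and denominator to get the reduced form.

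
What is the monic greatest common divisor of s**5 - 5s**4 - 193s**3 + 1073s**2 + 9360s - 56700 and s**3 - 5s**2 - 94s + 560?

By polynomial division,
  s**5 - 5s**4 - 193s**3 + 1073s**2 + 9360s - 56700 = (s**2 - 99)(s**3 - 5s**2 - 94s + 560) + (18s**2 + 54s - 1260)
  s**3 - 5s**2 - 94s + 560 = ((1/18)s - 4/9)(18s**2 + 54s - 1260) + (0)
Last nonzero remainder: 18s**2 + 54s - 1260. Dividing through by 18 gives the monic gcd s**2 + 3s - 70.

s**2 + 3s - 70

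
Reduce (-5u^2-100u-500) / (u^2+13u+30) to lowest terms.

(-5u-50)/(u+3)

By polynomial division,
  -5u^2-100u-500 = (-5)(u^2+13u+30) + (-35u-350)
  u^2+13u+30 = (-(1/35)u-3/35)(-35u-350) + (0)
Last nonzero remainder: -35u-350. Dividing through by -35 gives the monic gcd u+10.
Cancel u+10 from numerator and denominator to get the reduced form.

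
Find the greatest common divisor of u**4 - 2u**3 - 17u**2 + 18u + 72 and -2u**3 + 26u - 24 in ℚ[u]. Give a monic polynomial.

u - 3

Euclidean algorithm in ℚ[u]:
  u**4 - 2u**3 - 17u**2 + 18u + 72 = (-(1/2)u + 1)(-2u**3 + 26u - 24) + (-4u**2 - 20u + 96)
  -2u**3 + 26u - 24 = ((1/2)u - 5/2)(-4u**2 - 20u + 96) + (-72u + 216)
  -4u**2 - 20u + 96 = ((1/18)u + 4/9)(-72u + 216) + (0)
Last nonzero remainder: -72u + 216. Dividing through by -72 gives the monic gcd u - 3.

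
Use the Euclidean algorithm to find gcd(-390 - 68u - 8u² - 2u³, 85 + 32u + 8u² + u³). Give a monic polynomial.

5 + u

Euclidean algorithm in ℚ[u]:
  -2u³ - 8u² - 68u - 390 = (-2)(u³ + 8u² + 32u + 85) + (8u² - 4u - 220)
  u³ + 8u² + 32u + 85 = ((1/8)u + 17/16)(8u² - 4u - 220) + ((255/4)u + 1275/4)
  8u² - 4u - 220 = ((32/255)u - 176/255)((255/4)u + 1275/4) + (0)
Last nonzero remainder: (255/4)u + 1275/4. Dividing through by 255/4 gives the monic gcd u + 5.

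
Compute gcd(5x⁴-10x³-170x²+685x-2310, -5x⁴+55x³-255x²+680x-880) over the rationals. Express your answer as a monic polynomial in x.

x²-3x+11

Repeated division with remainder:
  5x⁴-10x³-170x²+685x-2310 = (-1)(-5x⁴+55x³-255x²+680x-880) + (45x³-425x²+1365x-3190)
  -5x⁴+55x³-255x²+680x-880 = (-(1/9)x+14/81)(45x³-425x²+1365x-3190) + (-(2420/81)x²+(2420/27)x-26620/81)
  45x³-425x²+1365x-3190 = (-(729/484)x+2349/242)(-(2420/81)x²+(2420/27)x-26620/81) + (0)
Last nonzero remainder: -(2420/81)x²+(2420/27)x-26620/81. Dividing through by -2420/81 gives the monic gcd x²-3x+11.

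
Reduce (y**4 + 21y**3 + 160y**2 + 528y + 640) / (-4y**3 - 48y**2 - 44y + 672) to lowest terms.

Apply the Euclidean algorithm:
  y**4 + 21y**3 + 160y**2 + 528y + 640 = (-(1/4)y - 9/4)(-4y**3 - 48y**2 - 44y + 672) + (41y**2 + 597y + 2152)
  -4y**3 - 48y**2 - 44y + 672 = (-(4/41)y + 420/1681)(41y**2 + 597y + 2152) + ((28224/1681)y + 225792/1681)
  41y**2 + 597y + 2152 = ((68921/28224)y + 452189/28224)((28224/1681)y + 225792/1681) + (0)
Last nonzero remainder: (28224/1681)y + 225792/1681. Dividing through by 28224/1681 gives the monic gcd y + 8.
Cancel y + 8 from numerator and denominator to get the reduced form.

(-y**3 - 13y**2 - 56y - 80)/(4y**2 + 16y - 84)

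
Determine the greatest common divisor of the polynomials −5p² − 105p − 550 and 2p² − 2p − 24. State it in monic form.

1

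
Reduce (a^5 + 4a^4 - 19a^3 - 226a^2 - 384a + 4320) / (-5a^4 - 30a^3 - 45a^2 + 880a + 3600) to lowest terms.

Repeated division with remainder:
  a^5 + 4a^4 - 19a^3 - 226a^2 - 384a + 4320 = (-(1/5)a + 2/5)(-5a^4 - 30a^3 - 45a^2 + 880a + 3600) + (-16a^3 - 32a^2 - 16a + 2880)
  -5a^4 - 30a^3 - 45a^2 + 880a + 3600 = ((5/16)a + 5/4)(-16a^3 - 32a^2 - 16a + 2880) + (0)
Last nonzero remainder: -16a^3 - 32a^2 - 16a + 2880. Dividing through by -16 gives the monic gcd a^3 + 2a^2 + a - 180.
Cancel a^3 + 2a^2 + a - 180 from numerator and denominator to get the reduced form.

(-a^2 - 2a + 24)/(5a + 20)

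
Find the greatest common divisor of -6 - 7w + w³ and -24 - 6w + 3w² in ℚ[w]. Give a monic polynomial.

2 + w

Repeated division with remainder:
  w³ - 7w - 6 = ((1/3)w + 2/3)(3w² - 6w - 24) + (5w + 10)
  3w² - 6w - 24 = ((3/5)w - 12/5)(5w + 10) + (0)
Last nonzero remainder: 5w + 10. Dividing through by 5 gives the monic gcd w + 2.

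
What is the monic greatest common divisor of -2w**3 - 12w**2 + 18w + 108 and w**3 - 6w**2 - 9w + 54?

Euclidean algorithm in ℚ[w]:
  -2w**3 - 12w**2 + 18w + 108 = (-2)(w**3 - 6w**2 - 9w + 54) + (-24w**2 + 216)
  w**3 - 6w**2 - 9w + 54 = (-(1/24)w + 1/4)(-24w**2 + 216) + (0)
Last nonzero remainder: -24w**2 + 216. Dividing through by -24 gives the monic gcd w**2 - 9.

w**2 - 9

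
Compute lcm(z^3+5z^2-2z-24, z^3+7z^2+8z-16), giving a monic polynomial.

z^5+8z^4+9z^3-50z^2-64z+96

Euclidean algorithm in ℚ[z]:
  z^3+5z^2-2z-24 = (z^3+7z^2+8z-16) + (-2z^2-10z-8)
  z^3+7z^2+8z-16 = (-(1/2)z-1)(-2z^2-10z-8) + (-6z-24)
  -2z^2-10z-8 = ((1/3)z+1/3)(-6z-24) + (0)
Last nonzero remainder: -6z-24. Dividing through by -6 gives the monic gcd z+4.
Then lcm(f, g) = f·g / gcd(f, g); expanding and making the result monic gives the answer.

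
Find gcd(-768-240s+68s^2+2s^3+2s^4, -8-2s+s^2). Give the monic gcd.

Apply the Euclidean algorithm:
  2s^4+2s^3+68s^2-240s-768 = (2s^2+6s+96)(s^2-2s-8) + (0)
The last nonzero remainder s^2-2s-8 is already monic.

-8-2s+s^2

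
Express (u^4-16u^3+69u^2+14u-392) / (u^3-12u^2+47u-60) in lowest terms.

(u^3-12u^2+21u+98)/(u^2-8u+15)

Euclidean algorithm in ℚ[u]:
  u^4-16u^3+69u^2+14u-392 = (u-4)(u^3-12u^2+47u-60) + (-26u^2+262u-632)
  u^3-12u^2+47u-60 = (-(1/26)u+25/338)(-26u^2+262u-632) + ((560/169)u-2240/169)
  -26u^2+262u-632 = (-(2197/280)u+13351/280)((560/169)u-2240/169) + (0)
Last nonzero remainder: (560/169)u-2240/169. Dividing through by 560/169 gives the monic gcd u-4.
Cancel u-4 from numerator and denominator to get the reduced form.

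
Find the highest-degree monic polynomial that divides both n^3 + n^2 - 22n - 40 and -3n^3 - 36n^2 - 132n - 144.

n^2 + 6n + 8

Repeated division with remainder:
  n^3 + n^2 - 22n - 40 = (-1/3)(-3n^3 - 36n^2 - 132n - 144) + (-11n^2 - 66n - 88)
  -3n^3 - 36n^2 - 132n - 144 = ((3/11)n + 18/11)(-11n^2 - 66n - 88) + (0)
Last nonzero remainder: -11n^2 - 66n - 88. Dividing through by -11 gives the monic gcd n^2 + 6n + 8.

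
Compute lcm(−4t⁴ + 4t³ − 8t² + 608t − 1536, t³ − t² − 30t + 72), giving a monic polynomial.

t⁵ + 5t⁴ − 4t³ − 140t² − 528t + 2304

Repeated division with remainder:
  −4t⁴ + 4t³ − 8t² + 608t − 1536 = (−4t)(t³ − t² − 30t + 72) + (−128t² + 896t − 1536)
  t³ − t² − 30t + 72 = (−(1/128)t − 3/64)(−128t² + 896t − 1536) + (0)
Last nonzero remainder: −128t² + 896t − 1536. Dividing through by −128 gives the monic gcd t² − 7t + 12.
Then lcm(f, g) = f·g / gcd(f, g); expanding and making the result monic gives the answer.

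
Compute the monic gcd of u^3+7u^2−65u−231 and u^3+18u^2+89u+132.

u^2+14u+33

Euclidean algorithm in ℚ[u]:
  u^3+7u^2−65u−231 = (u^3+18u^2+89u+132) + (−11u^2−154u−363)
  u^3+18u^2+89u+132 = (−(1/11)u−4/11)(−11u^2−154u−363) + (0)
Last nonzero remainder: −11u^2−154u−363. Dividing through by −11 gives the monic gcd u^2+14u+33.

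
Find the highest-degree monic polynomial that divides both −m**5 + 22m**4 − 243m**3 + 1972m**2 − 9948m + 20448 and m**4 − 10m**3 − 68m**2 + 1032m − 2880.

m**3 − 20m**2 + 132m − 288

Apply the Euclidean algorithm:
  −m**5 + 22m**4 − 243m**3 + 1972m**2 − 9948m + 20448 = (−m + 12)(m**4 − 10m**3 − 68m**2 + 1032m − 2880) + (−191m**3 + 3820m**2 − 25212m + 55008)
  m**4 − 10m**3 − 68m**2 + 1032m − 2880 = (−(1/191)m − 10/191)(−191m**3 + 3820m**2 − 25212m + 55008) + (0)
Last nonzero remainder: −191m**3 + 3820m**2 − 25212m + 55008. Dividing through by −191 gives the monic gcd m**3 − 20m**2 + 132m − 288.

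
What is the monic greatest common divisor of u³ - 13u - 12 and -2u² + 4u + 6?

u + 1

Apply the Euclidean algorithm:
  u³ - 13u - 12 = (-(1/2)u - 1)(-2u² + 4u + 6) + (-6u - 6)
  -2u² + 4u + 6 = ((1/3)u - 1)(-6u - 6) + (0)
Last nonzero remainder: -6u - 6. Dividing through by -6 gives the monic gcd u + 1.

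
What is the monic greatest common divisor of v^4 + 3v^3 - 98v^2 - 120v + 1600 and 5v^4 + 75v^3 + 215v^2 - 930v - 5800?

v^2 + 6v - 40

Apply the Euclidean algorithm:
  v^4 + 3v^3 - 98v^2 - 120v + 1600 = (1/5)(5v^4 + 75v^3 + 215v^2 - 930v - 5800) + (-12v^3 - 141v^2 + 66v + 2760)
  5v^4 + 75v^3 + 215v^2 - 930v - 5800 = (-(5/12)v - 65/48)(-12v^3 - 141v^2 + 66v + 2760) + ((825/16)v^2 + (2475/8)v - 4125/2)
  -12v^3 - 141v^2 + 66v + 2760 = (-(64/275)v - 368/275)((825/16)v^2 + (2475/8)v - 4125/2) + (0)
Last nonzero remainder: (825/16)v^2 + (2475/8)v - 4125/2. Dividing through by 825/16 gives the monic gcd v^2 + 6v - 40.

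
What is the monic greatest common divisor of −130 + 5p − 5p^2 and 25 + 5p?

1

Apply the Euclidean algorithm:
  −5p^2 + 5p − 130 = (−p + 6)(5p + 25) + (−280)
  5p + 25 = (−(1/56)p − 5/56)(−280) + (0)
The last nonzero remainder is the constant −280, so the polynomials are coprime and gcd = 1.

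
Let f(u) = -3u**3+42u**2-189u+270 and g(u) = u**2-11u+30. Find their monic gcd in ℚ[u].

u**2-11u+30

Euclidean algorithm in ℚ[u]:
  -3u**3+42u**2-189u+270 = (-3u+9)(u**2-11u+30) + (0)
The last nonzero remainder u**2-11u+30 is already monic.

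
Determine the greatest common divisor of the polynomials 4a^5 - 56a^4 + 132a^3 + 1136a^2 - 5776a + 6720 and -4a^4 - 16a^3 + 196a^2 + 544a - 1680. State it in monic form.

Apply the Euclidean algorithm:
  4a^5 - 56a^4 + 132a^3 + 1136a^2 - 5776a + 6720 = (-a + 18)(-4a^4 - 16a^3 + 196a^2 + 544a - 1680) + (616a^3 - 1848a^2 - 17248a + 36960)
  -4a^4 - 16a^3 + 196a^2 + 544a - 1680 = (-(1/154)a - 1/22)(616a^3 - 1848a^2 - 17248a + 36960) + (0)
Last nonzero remainder: 616a^3 - 1848a^2 - 17248a + 36960. Dividing through by 616 gives the monic gcd a^3 - 3a^2 - 28a + 60.

a^3 - 3a^2 - 28a + 60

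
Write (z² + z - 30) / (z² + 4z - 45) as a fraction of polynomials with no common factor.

Repeated division with remainder:
  z² + z - 30 = (z² + 4z - 45) + (-3z + 15)
  z² + 4z - 45 = (-(1/3)z - 3)(-3z + 15) + (0)
Last nonzero remainder: -3z + 15. Dividing through by -3 gives the monic gcd z - 5.
Cancel z - 5 from numerator and denominator to get the reduced form.

(z + 6)/(z + 9)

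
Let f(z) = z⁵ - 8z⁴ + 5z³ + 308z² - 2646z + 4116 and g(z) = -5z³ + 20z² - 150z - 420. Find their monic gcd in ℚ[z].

z² - 6z + 42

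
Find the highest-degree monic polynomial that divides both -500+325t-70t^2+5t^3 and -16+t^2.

-4+t

By polynomial division,
  5t^3-70t^2+325t-500 = (5t-70)(t^2-16) + (405t-1620)
  t^2-16 = ((1/405)t+4/405)(405t-1620) + (0)
Last nonzero remainder: 405t-1620. Dividing through by 405 gives the monic gcd t-4.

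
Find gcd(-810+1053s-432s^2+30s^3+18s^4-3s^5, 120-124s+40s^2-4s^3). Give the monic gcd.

Apply the Euclidean algorithm:
  -3s^5+18s^4+30s^3-432s^2+1053s-810 = ((3/4)s^2+3s-3/4)(-4s^3+40s^2-124s+120) + (-120s^2+600s-720)
  -4s^3+40s^2-124s+120 = ((1/30)s-1/6)(-120s^2+600s-720) + (0)
Last nonzero remainder: -120s^2+600s-720. Dividing through by -120 gives the monic gcd s^2-5s+6.

6-5s+s^2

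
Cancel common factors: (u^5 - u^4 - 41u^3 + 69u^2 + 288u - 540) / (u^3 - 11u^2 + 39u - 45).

Euclidean algorithm in ℚ[u]:
  u^5 - u^4 - 41u^3 + 69u^2 + 288u - 540 = (u^2 + 10u + 30)(u^3 - 11u^2 + 39u - 45) + (54u^2 - 432u + 810)
  u^3 - 11u^2 + 39u - 45 = ((1/54)u - 1/18)(54u^2 - 432u + 810) + (0)
Last nonzero remainder: 54u^2 - 432u + 810. Dividing through by 54 gives the monic gcd u^2 - 8u + 15.
Cancel u^2 - 8u + 15 from numerator and denominator to get the reduced form.

(u^3 + 7u^2 - 36)/(u - 3)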